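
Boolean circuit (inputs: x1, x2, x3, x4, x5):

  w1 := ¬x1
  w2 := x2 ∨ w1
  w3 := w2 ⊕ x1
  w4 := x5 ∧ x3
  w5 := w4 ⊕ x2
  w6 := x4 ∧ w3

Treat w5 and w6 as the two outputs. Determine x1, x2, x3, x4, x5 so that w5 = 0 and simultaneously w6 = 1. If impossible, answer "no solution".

Check with x1=0 x2=1 x3=1 x4=1 x5=1:
w1 = ¬x1 = ¬0 = 1
w2 = x2 ∨ w1 = 1 ∨ 1 = 1
w3 = w2 ⊕ x1 = 1 ⊕ 0 = 1
w4 = x5 ∧ x3 = 1 ∧ 1 = 1
w5 = w4 ⊕ x2 = 1 ⊕ 1 = 0
w6 = x4 ∧ w3 = 1 ∧ 1 = 1
So w5 = 0 and w6 = 1.

x1=0 x2=1 x3=1 x4=1 x5=1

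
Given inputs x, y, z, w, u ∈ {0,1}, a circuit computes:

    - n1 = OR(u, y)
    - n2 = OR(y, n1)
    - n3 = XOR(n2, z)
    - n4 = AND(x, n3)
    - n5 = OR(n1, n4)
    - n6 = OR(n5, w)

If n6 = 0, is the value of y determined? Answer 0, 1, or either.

0

n6 = OR(n5, w) must be 0, so both n5 = 0 and w = 0.
n5 = OR(n1, n4) must be 0, so both n1 = 0 and n4 = 0.
Every assignment with n6 = 0 has y = 0; there are 3 such assignment(s).
  x=0, y=0, z=0, w=0, u=0
  x=0, y=0, z=1, w=0, u=0
  x=1, y=0, z=0, w=0, u=0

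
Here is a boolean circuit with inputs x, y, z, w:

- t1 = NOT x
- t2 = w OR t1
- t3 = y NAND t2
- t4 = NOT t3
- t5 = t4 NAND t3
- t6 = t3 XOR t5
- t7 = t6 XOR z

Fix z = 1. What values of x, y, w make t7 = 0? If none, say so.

x=1, y=1, w=1

t7 = t6 XOR z must be 0, so t6 and z are equal.
Check with z = 1 and x=1, y=1, w=1:
t1 = NOT x = NOT 1 = 0
t2 = w OR t1 = 1 OR 0 = 1
t3 = y NAND t2 = 1 NAND 1 = 0
t4 = NOT t3 = NOT 0 = 1
t5 = t4 NAND t3 = 1 NAND 0 = 1
t6 = t3 XOR t5 = 0 XOR 1 = 1
t7 = t6 XOR z = 1 XOR 1 = 0
So t7 = 0.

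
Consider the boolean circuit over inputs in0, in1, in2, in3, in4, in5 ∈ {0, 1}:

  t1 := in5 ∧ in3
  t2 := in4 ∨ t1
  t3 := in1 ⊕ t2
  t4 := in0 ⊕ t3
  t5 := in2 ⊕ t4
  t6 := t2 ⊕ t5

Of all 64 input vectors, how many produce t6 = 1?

32

t6 = t2 ⊕ t5 must be 1, so t2 and t5 differ.
Enumerating the 64 input combinations, 32 give t6 = 1 and 32 give t6 = 0.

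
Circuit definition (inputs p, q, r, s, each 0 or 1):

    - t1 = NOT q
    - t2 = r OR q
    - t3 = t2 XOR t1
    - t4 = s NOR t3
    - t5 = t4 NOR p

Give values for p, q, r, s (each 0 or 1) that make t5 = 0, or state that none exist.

Check with p=1, q=0, r=0, s=0:
t1 = NOT q = NOT 0 = 1
t2 = r OR q = 0 OR 0 = 0
t3 = t2 XOR t1 = 0 XOR 1 = 1
t4 = s NOR t3 = 0 NOR 1 = 0
t5 = t4 NOR p = 0 NOR 1 = 0
So t5 = 0 as required.

p=1, q=0, r=0, s=0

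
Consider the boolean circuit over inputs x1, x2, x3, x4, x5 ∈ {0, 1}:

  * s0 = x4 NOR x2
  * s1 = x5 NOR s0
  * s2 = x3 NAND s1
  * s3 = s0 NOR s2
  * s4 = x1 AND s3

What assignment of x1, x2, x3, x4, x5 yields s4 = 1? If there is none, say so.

x1=1 x2=1 x3=1 x4=0 x5=0

s4 = x1 AND s3 must be 1, so both x1 = 1 and s3 = 1.
s3 = s0 NOR s2 must be 1, so both s0 = 0 and s2 = 0.
Check with x1=1 x2=1 x3=1 x4=0 x5=0:
s0 = x4 NOR x2 = 0 NOR 1 = 0
s1 = x5 NOR s0 = 0 NOR 0 = 1
s2 = x3 NAND s1 = 1 NAND 1 = 0
s3 = s0 NOR s2 = 0 NOR 0 = 1
s4 = x1 AND s3 = 1 AND 1 = 1
So s4 = 1 as required.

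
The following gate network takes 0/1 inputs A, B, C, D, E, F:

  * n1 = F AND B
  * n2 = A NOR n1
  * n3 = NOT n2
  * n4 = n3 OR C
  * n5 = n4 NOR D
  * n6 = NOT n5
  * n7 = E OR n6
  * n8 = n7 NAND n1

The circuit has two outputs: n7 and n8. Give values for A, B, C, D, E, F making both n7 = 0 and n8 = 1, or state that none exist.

Check with A=0, B=0, C=0, D=0, E=0, F=0:
n1 = F AND B = 0 AND 0 = 0
n2 = A NOR n1 = 0 NOR 0 = 1
n3 = NOT n2 = NOT 1 = 0
n4 = n3 OR C = 0 OR 0 = 0
n5 = n4 NOR D = 0 NOR 0 = 1
n6 = NOT n5 = NOT 1 = 0
n7 = E OR n6 = 0 OR 0 = 0
n8 = n7 NAND n1 = 0 NAND 0 = 1
So n7 = 0 and n8 = 1.

A=0, B=0, C=0, D=0, E=0, F=0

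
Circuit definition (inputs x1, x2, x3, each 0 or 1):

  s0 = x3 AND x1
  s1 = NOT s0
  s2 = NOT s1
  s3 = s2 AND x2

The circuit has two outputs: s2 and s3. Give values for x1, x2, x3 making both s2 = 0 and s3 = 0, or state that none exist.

Check with x1=0, x2=1, x3=1:
s0 = x3 AND x1 = 1 AND 0 = 0
s1 = NOT s0 = NOT 0 = 1
s2 = NOT s1 = NOT 1 = 0
s3 = s2 AND x2 = 0 AND 1 = 0
So s2 = 0 and s3 = 0.

x1=0, x2=1, x3=1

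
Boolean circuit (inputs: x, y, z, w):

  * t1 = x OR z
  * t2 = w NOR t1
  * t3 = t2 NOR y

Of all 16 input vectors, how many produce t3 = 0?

t3 = t2 NOR y must be 0, so at least one of t2, y is 1.
Enumerating the 16 input combinations, 9 give t3 = 0 and 7 give t3 = 1.

9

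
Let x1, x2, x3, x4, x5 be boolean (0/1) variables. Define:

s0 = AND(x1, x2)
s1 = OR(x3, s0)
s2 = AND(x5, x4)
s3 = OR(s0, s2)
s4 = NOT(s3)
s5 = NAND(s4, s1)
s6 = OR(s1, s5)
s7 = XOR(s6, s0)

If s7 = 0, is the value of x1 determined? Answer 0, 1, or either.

1

s7 = XOR(s6, s0) must be 0, so s6 and s0 are equal.
Every assignment with s7 = 0 has x1 = 1; there are 8 such assignment(s).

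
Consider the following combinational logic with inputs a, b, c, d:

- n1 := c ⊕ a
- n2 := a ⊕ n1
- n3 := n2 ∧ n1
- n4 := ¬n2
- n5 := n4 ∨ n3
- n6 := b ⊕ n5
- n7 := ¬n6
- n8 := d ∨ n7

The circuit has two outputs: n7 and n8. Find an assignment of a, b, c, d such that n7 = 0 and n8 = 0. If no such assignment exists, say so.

Check with a=1, b=0, c=0, d=0:
n1 = c ⊕ a = 0 ⊕ 1 = 1
n2 = a ⊕ n1 = 1 ⊕ 1 = 0
n3 = n2 ∧ n1 = 0 ∧ 1 = 0
n4 = ¬n2 = ¬0 = 1
n5 = n4 ∨ n3 = 1 ∨ 0 = 1
n6 = b ⊕ n5 = 0 ⊕ 1 = 1
n7 = ¬n6 = ¬1 = 0
n8 = d ∨ n7 = 0 ∨ 0 = 0
So n7 = 0 and n8 = 0.

a=1, b=0, c=0, d=0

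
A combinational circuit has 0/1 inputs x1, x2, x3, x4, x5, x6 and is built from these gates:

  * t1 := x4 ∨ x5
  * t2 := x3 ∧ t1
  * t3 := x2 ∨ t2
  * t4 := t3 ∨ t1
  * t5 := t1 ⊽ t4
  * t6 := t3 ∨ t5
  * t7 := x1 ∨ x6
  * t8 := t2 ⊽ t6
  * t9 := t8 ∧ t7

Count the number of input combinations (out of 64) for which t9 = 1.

9

t9 = t8 ∧ t7 must be 1, so both t8 = 1 and t7 = 1.
t8 = t2 ⊽ t6 must be 1, so both t2 = 0 and t6 = 0.
Enumerating the 64 input combinations, 9 give t9 = 1 and 55 give t9 = 0.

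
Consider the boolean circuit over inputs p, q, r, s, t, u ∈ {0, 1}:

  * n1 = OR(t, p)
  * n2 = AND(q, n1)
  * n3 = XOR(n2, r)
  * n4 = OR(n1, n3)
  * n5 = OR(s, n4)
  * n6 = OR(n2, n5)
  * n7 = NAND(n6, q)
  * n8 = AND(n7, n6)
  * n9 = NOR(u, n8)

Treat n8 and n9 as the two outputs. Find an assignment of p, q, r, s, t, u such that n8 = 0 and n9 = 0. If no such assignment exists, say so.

Check with p=1 q=1 r=1 s=0 t=0 u=1:
n1 = OR(t, p) = OR(0, 1) = 1
n2 = AND(q, n1) = AND(1, 1) = 1
n3 = XOR(n2, r) = XOR(1, 1) = 0
n4 = OR(n1, n3) = OR(1, 0) = 1
n5 = OR(s, n4) = OR(0, 1) = 1
n6 = OR(n2, n5) = OR(1, 1) = 1
n7 = NAND(n6, q) = NAND(1, 1) = 0
n8 = AND(n7, n6) = AND(0, 1) = 0
n9 = NOR(u, n8) = NOR(1, 0) = 0
So n8 = 0 and n9 = 0.

p=1 q=1 r=1 s=0 t=0 u=1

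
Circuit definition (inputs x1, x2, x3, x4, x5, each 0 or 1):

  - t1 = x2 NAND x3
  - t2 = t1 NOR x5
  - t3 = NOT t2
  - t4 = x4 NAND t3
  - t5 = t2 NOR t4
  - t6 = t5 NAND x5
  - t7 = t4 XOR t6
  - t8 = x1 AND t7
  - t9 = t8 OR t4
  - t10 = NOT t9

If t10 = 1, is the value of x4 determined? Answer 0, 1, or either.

1

t10 = NOT t9 must be 1, so t9 = 0.
t9 = t8 OR t4 must be 0, so both t8 = 0 and t4 = 0.
Every assignment with t10 = 1 has x4 = 1; there are 11 such assignment(s).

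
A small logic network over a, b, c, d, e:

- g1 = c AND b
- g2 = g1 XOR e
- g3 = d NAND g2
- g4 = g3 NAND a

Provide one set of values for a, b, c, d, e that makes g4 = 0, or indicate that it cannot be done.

g4 = g3 NAND a must be 0, so both g3 = 1 and a = 1.
g3 = d NAND g2 must be 1, so at least one of d, g2 is 0.
Check with a=1 b=1 c=0 d=0 e=0:
g1 = c AND b = 0 AND 1 = 0
g2 = g1 XOR e = 0 XOR 0 = 0
g3 = d NAND g2 = 0 NAND 0 = 1
g4 = g3 NAND a = 1 NAND 1 = 0
So g4 = 0 as required.

a=1 b=1 c=0 d=0 e=0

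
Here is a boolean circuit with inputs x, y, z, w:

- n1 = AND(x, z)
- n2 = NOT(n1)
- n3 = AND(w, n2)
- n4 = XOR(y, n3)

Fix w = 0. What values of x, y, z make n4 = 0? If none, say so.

x=1, y=0, z=0

n4 = XOR(y, n3) must be 0, so y and n3 are equal.
Check with w = 0 and x=1, y=0, z=0:
n1 = AND(x, z) = AND(1, 0) = 0
n2 = NOT(n1) = NOT 0 = 1
n3 = AND(w, n2) = AND(0, 1) = 0
n4 = XOR(y, n3) = XOR(0, 0) = 0
So n4 = 0.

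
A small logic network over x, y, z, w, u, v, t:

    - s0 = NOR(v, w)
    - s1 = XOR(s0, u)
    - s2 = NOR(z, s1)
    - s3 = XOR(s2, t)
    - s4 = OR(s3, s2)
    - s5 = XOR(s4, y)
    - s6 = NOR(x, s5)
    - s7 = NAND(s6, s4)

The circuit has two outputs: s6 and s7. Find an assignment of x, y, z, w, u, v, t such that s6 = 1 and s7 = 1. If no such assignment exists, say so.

x=0, y=0, z=1, w=0, u=0, v=0, t=0

Check with x=0, y=0, z=1, w=0, u=0, v=0, t=0:
s0 = NOR(v, w) = NOR(0, 0) = 1
s1 = XOR(s0, u) = XOR(1, 0) = 1
s2 = NOR(z, s1) = NOR(1, 1) = 0
s3 = XOR(s2, t) = XOR(0, 0) = 0
s4 = OR(s3, s2) = OR(0, 0) = 0
s5 = XOR(s4, y) = XOR(0, 0) = 0
s6 = NOR(x, s5) = NOR(0, 0) = 1
s7 = NAND(s6, s4) = NAND(1, 0) = 1
So s6 = 1 and s7 = 1.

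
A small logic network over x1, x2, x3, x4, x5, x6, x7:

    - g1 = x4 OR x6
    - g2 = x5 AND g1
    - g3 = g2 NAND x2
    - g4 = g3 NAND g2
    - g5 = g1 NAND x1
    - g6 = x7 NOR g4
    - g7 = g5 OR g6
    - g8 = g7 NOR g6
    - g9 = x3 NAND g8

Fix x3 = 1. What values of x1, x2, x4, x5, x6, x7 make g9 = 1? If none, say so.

x1=0 x2=0 x4=0 x5=0 x6=0 x7=1

g9 = x3 NAND g8 must be 1, so at least one of x3, g8 is 0.
Check with x3 = 1 and x1=0, x2=0, x4=0, x5=0, x6=0, x7=1:
g1 = x4 OR x6 = 0 OR 0 = 0
g2 = x5 AND g1 = 0 AND 0 = 0
g3 = g2 NAND x2 = 0 NAND 0 = 1
g4 = g3 NAND g2 = 1 NAND 0 = 1
g5 = g1 NAND x1 = 0 NAND 0 = 1
g6 = x7 NOR g4 = 1 NOR 1 = 0
g7 = g5 OR g6 = 1 OR 0 = 1
g8 = g7 NOR g6 = 1 NOR 0 = 0
g9 = x3 NAND g8 = 1 NAND 0 = 1
So g9 = 1.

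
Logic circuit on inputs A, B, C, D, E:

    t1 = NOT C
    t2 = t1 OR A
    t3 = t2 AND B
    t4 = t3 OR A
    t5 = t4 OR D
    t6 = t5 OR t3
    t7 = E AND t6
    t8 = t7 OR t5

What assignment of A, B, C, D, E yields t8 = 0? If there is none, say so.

A=0, B=0, C=0, D=0, E=1

t8 = t7 OR t5 must be 0, so both t7 = 0 and t5 = 0.
t7 = E AND t6 must be 0, so at least one of E, t6 is 0.
Check with A=0, B=0, C=0, D=0, E=1:
t1 = NOT C = NOT 0 = 1
t2 = t1 OR A = 1 OR 0 = 1
t3 = t2 AND B = 1 AND 0 = 0
t4 = t3 OR A = 0 OR 0 = 0
t5 = t4 OR D = 0 OR 0 = 0
t6 = t5 OR t3 = 0 OR 0 = 0
t7 = E AND t6 = 1 AND 0 = 0
t8 = t7 OR t5 = 0 OR 0 = 0
So t8 = 0 as required.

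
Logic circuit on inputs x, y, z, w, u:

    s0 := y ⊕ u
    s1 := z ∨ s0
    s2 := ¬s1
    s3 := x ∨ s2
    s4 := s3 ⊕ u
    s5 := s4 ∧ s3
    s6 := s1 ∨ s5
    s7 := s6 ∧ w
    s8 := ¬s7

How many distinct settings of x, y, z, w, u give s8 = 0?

s8 = ¬s7 must be 0, so s7 = 1.
s7 = s6 ∧ w must be 1, so both s6 = 1 and w = 1.
s6 = s1 ∨ s5 must be 1, so at least one of s1, s5 is 1.
Enumerating the 32 input combinations, 14 give s8 = 0 and 18 give s8 = 1.

14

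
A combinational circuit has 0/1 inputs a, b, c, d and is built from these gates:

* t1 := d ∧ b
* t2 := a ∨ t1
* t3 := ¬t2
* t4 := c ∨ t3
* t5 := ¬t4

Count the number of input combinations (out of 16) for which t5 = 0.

t5 = ¬t4 must be 0, so t4 = 1.
t4 = c ∨ t3 must be 1, so at least one of c, t3 is 1.
Enumerating the 16 input combinations, 11 give t5 = 0 and 5 give t5 = 1.

11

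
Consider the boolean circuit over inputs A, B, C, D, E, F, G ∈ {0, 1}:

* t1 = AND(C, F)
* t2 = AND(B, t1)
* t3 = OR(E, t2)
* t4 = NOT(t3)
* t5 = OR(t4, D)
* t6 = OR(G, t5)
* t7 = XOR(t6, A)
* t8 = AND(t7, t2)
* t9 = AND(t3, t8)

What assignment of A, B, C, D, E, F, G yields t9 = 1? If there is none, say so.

A=0, B=1, C=1, D=0, E=1, F=1, G=1

t9 = AND(t3, t8) must be 1, so both t3 = 1 and t8 = 1.
t3 = OR(E, t2) must be 1, so at least one of E, t2 is 1.
Check with A=0, B=1, C=1, D=0, E=1, F=1, G=1:
t1 = AND(C, F) = AND(1, 1) = 1
t2 = AND(B, t1) = AND(1, 1) = 1
t3 = OR(E, t2) = OR(1, 1) = 1
t4 = NOT(t3) = NOT 1 = 0
t5 = OR(t4, D) = OR(0, 0) = 0
t6 = OR(G, t5) = OR(1, 0) = 1
t7 = XOR(t6, A) = XOR(1, 0) = 1
t8 = AND(t7, t2) = AND(1, 1) = 1
t9 = AND(t3, t8) = AND(1, 1) = 1
So t9 = 1 as required.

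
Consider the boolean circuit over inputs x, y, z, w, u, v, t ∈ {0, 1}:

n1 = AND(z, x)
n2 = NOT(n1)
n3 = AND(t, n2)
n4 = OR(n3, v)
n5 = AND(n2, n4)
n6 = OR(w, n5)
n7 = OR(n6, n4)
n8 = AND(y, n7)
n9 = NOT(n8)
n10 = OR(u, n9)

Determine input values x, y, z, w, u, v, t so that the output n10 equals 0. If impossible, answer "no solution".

n10 = OR(u, n9) must be 0, so both u = 0 and n9 = 0.
Check with x=1 y=1 z=0 w=0 u=0 v=0 t=1:
n1 = AND(z, x) = AND(0, 1) = 0
n2 = NOT(n1) = NOT 0 = 1
n3 = AND(t, n2) = AND(1, 1) = 1
n4 = OR(n3, v) = OR(1, 0) = 1
n5 = AND(n2, n4) = AND(1, 1) = 1
n6 = OR(w, n5) = OR(0, 1) = 1
n7 = OR(n6, n4) = OR(1, 1) = 1
n8 = AND(y, n7) = AND(1, 1) = 1
n9 = NOT(n8) = NOT 1 = 0
n10 = OR(u, n9) = OR(0, 0) = 0
So n10 = 0 as required.

x=1 y=1 z=0 w=0 u=0 v=0 t=1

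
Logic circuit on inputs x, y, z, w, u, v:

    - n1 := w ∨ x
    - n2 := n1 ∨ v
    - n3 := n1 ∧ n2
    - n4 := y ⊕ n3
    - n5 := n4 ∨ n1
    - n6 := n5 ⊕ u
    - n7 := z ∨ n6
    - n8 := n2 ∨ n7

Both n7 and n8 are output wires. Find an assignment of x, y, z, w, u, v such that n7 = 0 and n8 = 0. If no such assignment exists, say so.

Check with x=0, y=1, z=0, w=0, u=1, v=0:
n1 = w ∨ x = 0 ∨ 0 = 0
n2 = n1 ∨ v = 0 ∨ 0 = 0
n3 = n1 ∧ n2 = 0 ∧ 0 = 0
n4 = y ⊕ n3 = 1 ⊕ 0 = 1
n5 = n4 ∨ n1 = 1 ∨ 0 = 1
n6 = n5 ⊕ u = 1 ⊕ 1 = 0
n7 = z ∨ n6 = 0 ∨ 0 = 0
n8 = n2 ∨ n7 = 0 ∨ 0 = 0
So n7 = 0 and n8 = 0.

x=0, y=1, z=0, w=0, u=1, v=0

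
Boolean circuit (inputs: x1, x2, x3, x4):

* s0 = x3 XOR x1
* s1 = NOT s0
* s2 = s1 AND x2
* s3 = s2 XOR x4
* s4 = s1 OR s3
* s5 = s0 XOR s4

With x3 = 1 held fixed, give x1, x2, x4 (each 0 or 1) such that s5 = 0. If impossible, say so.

x1=0, x2=0, x4=1

s5 = s0 XOR s4 must be 0, so s0 and s4 are equal.
Check with x3 = 1 and x1=0, x2=0, x4=1:
s0 = x3 XOR x1 = 1 XOR 0 = 1
s1 = NOT s0 = NOT 1 = 0
s2 = s1 AND x2 = 0 AND 0 = 0
s3 = s2 XOR x4 = 0 XOR 1 = 1
s4 = s1 OR s3 = 0 OR 1 = 1
s5 = s0 XOR s4 = 1 XOR 1 = 0
So s5 = 0.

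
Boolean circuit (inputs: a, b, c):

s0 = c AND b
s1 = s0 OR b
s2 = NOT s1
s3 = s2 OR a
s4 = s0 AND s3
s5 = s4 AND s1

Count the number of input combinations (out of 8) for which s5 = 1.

1

s5 = s4 AND s1 must be 1, so both s4 = 1 and s1 = 1.
s4 = s0 AND s3 must be 1, so both s0 = 1 and s3 = 1.
Enumerating the 8 input combinations, 1 give s5 = 1 and 7 give s5 = 0.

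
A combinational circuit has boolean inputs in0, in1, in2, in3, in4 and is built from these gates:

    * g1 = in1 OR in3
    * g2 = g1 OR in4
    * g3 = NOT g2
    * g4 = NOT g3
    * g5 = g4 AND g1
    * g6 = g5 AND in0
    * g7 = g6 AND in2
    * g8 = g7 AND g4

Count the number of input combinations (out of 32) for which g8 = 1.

6

g8 = g7 AND g4 must be 1, so both g7 = 1 and g4 = 1.
Satisfying assignments:
  in0=1, in1=0, in2=1, in3=1, in4=0
  in0=1, in1=0, in2=1, in3=1, in4=1
  in0=1, in1=1, in2=1, in3=0, in4=0
  in0=1, in1=1, in2=1, in3=0, in4=1
  in0=1, in1=1, in2=1, in3=1, in4=0
  in0=1, in1=1, in2=1, in3=1, in4=1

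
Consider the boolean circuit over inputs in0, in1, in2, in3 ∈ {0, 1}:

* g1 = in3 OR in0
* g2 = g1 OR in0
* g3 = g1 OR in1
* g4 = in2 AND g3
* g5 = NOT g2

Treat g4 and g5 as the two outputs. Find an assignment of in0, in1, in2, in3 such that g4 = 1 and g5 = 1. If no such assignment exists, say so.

Check with in0=0, in1=1, in2=1, in3=0:
g1 = in3 OR in0 = 0 OR 0 = 0
g2 = g1 OR in0 = 0 OR 0 = 0
g3 = g1 OR in1 = 0 OR 1 = 1
g4 = in2 AND g3 = 1 AND 1 = 1
g5 = NOT g2 = NOT 0 = 1
So g4 = 1 and g5 = 1.

in0=0, in1=1, in2=1, in3=0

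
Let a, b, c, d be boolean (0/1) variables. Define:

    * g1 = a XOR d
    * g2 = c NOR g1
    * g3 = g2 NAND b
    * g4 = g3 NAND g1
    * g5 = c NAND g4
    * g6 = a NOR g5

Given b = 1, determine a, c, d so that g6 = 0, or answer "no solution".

Check with b = 1 and a=1, c=0, d=0:
g1 = a XOR d = 1 XOR 0 = 1
g2 = c NOR g1 = 0 NOR 1 = 0
g3 = g2 NAND b = 0 NAND 1 = 1
g4 = g3 NAND g1 = 1 NAND 1 = 0
g5 = c NAND g4 = 0 NAND 0 = 1
g6 = a NOR g5 = 1 NOR 1 = 0
So g6 = 0.

a=1, c=0, d=0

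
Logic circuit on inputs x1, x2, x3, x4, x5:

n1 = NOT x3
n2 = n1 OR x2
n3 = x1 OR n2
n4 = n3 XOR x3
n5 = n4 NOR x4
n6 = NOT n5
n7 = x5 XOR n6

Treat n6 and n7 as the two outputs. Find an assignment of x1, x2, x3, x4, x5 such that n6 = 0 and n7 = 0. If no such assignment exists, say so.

x1=0, x2=1, x3=1, x4=0, x5=0

Check with x1=0, x2=1, x3=1, x4=0, x5=0:
n1 = NOT x3 = NOT 1 = 0
n2 = n1 OR x2 = 0 OR 1 = 1
n3 = x1 OR n2 = 0 OR 1 = 1
n4 = n3 XOR x3 = 1 XOR 1 = 0
n5 = n4 NOR x4 = 0 NOR 0 = 1
n6 = NOT n5 = NOT 1 = 0
n7 = x5 XOR n6 = 0 XOR 0 = 0
So n6 = 0 and n7 = 0.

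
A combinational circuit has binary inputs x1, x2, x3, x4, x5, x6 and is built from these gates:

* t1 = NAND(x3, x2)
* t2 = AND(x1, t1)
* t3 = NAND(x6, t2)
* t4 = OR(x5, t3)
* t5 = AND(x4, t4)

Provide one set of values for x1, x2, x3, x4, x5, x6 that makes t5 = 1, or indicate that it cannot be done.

x1=1, x2=1, x3=1, x4=1, x5=1, x6=1

Check with x1=1, x2=1, x3=1, x4=1, x5=1, x6=1:
t1 = NAND(x3, x2) = NAND(1, 1) = 0
t2 = AND(x1, t1) = AND(1, 0) = 0
t3 = NAND(x6, t2) = NAND(1, 0) = 1
t4 = OR(x5, t3) = OR(1, 1) = 1
t5 = AND(x4, t4) = AND(1, 1) = 1
So t5 = 1 as required.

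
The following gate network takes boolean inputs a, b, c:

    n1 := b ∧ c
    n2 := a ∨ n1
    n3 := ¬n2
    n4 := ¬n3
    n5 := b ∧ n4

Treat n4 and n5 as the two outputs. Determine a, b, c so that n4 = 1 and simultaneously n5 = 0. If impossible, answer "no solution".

a=1 b=0 c=1

Check with a=1 b=0 c=1:
n1 = b ∧ c = 0 ∧ 1 = 0
n2 = a ∨ n1 = 1 ∨ 0 = 1
n3 = ¬n2 = ¬1 = 0
n4 = ¬n3 = ¬0 = 1
n5 = b ∧ n4 = 0 ∧ 1 = 0
So n4 = 1 and n5 = 0.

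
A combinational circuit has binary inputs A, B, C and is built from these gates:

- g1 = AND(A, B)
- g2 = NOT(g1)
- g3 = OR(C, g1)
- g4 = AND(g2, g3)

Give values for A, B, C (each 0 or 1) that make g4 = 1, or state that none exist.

g4 = AND(g2, g3) must be 1, so both g2 = 1 and g3 = 1.
Check with A=1 B=0 C=1:
g1 = AND(A, B) = AND(1, 0) = 0
g2 = NOT(g1) = NOT 0 = 1
g3 = OR(C, g1) = OR(1, 0) = 1
g4 = AND(g2, g3) = AND(1, 1) = 1
So g4 = 1 as required.

A=1 B=0 C=1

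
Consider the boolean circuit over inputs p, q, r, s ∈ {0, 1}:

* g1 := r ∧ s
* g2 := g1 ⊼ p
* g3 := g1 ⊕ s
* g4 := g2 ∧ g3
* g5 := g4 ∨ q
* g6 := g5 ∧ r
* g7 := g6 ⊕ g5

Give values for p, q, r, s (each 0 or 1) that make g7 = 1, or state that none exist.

g7 = g6 ⊕ g5 must be 1, so g6 and g5 differ.
Check with p=0 q=0 r=0 s=1:
g1 = r ∧ s = 0 ∧ 1 = 0
g2 = g1 ⊼ p = 0 ⊼ 0 = 1
g3 = g1 ⊕ s = 0 ⊕ 1 = 1
g4 = g2 ∧ g3 = 1 ∧ 1 = 1
g5 = g4 ∨ q = 1 ∨ 0 = 1
g6 = g5 ∧ r = 1 ∧ 0 = 0
g7 = g6 ⊕ g5 = 0 ⊕ 1 = 1
So g7 = 1 as required.

p=0 q=0 r=0 s=1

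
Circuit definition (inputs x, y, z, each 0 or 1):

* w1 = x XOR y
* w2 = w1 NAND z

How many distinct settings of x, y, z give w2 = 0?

2

w2 = w1 NAND z must be 0, so both w1 = 1 and z = 1.
w1 = x XOR y must be 1, so x and y differ.
Satisfying assignments:
  x=0, y=1, z=1
  x=1, y=0, z=1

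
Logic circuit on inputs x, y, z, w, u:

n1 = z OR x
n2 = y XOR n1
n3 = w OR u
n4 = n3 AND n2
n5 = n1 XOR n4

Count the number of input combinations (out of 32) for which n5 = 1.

n5 = n1 XOR n4 must be 1, so n1 and n4 differ.
Enumerating the 32 input combinations, 18 give n5 = 1 and 14 give n5 = 0.

18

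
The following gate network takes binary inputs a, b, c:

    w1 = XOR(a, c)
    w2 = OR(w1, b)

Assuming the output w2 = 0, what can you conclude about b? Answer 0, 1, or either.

w2 = OR(w1, b) must be 0, so both w1 = 0 and b = 0.
w1 = XOR(a, c) must be 0, so a and c are equal.
Every assignment with w2 = 0 has b = 0; there are 2 such assignment(s).
  a=0, b=0, c=0
  a=1, b=0, c=1

0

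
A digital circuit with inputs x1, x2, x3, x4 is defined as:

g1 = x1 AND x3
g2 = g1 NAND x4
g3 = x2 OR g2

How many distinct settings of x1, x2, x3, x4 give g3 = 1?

g3 = x2 OR g2 must be 1, so at least one of x2, g2 is 1.
Enumerating the 16 input combinations, 15 give g3 = 1 and 1 give g3 = 0.

15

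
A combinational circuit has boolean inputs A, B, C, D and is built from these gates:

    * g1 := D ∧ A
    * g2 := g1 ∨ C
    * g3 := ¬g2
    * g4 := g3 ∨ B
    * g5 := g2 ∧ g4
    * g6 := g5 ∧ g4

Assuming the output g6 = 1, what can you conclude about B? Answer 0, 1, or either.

g6 = g5 ∧ g4 must be 1, so both g5 = 1 and g4 = 1.
g5 = g2 ∧ g4 must be 1, so both g2 = 1 and g4 = 1.
g4 = g3 ∨ B must be 1, so at least one of g3, B is 1.
Every assignment with g6 = 1 has B = 1; there are 5 such assignment(s).

1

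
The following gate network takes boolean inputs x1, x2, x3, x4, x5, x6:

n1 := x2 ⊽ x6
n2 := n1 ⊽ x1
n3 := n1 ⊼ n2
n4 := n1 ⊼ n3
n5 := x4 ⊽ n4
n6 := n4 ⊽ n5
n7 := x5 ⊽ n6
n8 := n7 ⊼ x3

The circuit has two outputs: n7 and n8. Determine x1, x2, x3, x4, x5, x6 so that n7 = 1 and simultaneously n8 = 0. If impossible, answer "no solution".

x1=0, x2=0, x3=1, x4=1, x5=0, x6=1

Check with x1=0, x2=0, x3=1, x4=1, x5=0, x6=1:
n1 = x2 ⊽ x6 = 0 ⊽ 1 = 0
n2 = n1 ⊽ x1 = 0 ⊽ 0 = 1
n3 = n1 ⊼ n2 = 0 ⊼ 1 = 1
n4 = n1 ⊼ n3 = 0 ⊼ 1 = 1
n5 = x4 ⊽ n4 = 1 ⊽ 1 = 0
n6 = n4 ⊽ n5 = 1 ⊽ 0 = 0
n7 = x5 ⊽ n6 = 0 ⊽ 0 = 1
n8 = n7 ⊼ x3 = 1 ⊼ 1 = 0
So n7 = 1 and n8 = 0.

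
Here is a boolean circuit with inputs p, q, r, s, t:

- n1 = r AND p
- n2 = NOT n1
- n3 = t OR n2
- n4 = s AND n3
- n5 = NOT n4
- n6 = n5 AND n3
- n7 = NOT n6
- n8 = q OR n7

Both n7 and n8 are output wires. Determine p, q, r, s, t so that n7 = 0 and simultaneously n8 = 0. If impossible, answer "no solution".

p=0, q=0, r=0, s=0, t=0

Check with p=0, q=0, r=0, s=0, t=0:
n1 = r AND p = 0 AND 0 = 0
n2 = NOT n1 = NOT 0 = 1
n3 = t OR n2 = 0 OR 1 = 1
n4 = s AND n3 = 0 AND 1 = 0
n5 = NOT n4 = NOT 0 = 1
n6 = n5 AND n3 = 1 AND 1 = 1
n7 = NOT n6 = NOT 1 = 0
n8 = q OR n7 = 0 OR 0 = 0
So n7 = 0 and n8 = 0.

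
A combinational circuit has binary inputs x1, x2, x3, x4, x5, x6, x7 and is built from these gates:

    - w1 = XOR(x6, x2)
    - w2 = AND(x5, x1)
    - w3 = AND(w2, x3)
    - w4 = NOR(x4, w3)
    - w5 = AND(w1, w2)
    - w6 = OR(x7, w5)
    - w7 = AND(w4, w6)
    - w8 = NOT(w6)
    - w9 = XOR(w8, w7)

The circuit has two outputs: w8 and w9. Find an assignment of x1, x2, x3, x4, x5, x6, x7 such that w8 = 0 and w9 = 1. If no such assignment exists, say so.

x1=0, x2=1, x3=1, x4=0, x5=0, x6=0, x7=1

Check with x1=0, x2=1, x3=1, x4=0, x5=0, x6=0, x7=1:
w1 = XOR(x6, x2) = XOR(0, 1) = 1
w2 = AND(x5, x1) = AND(0, 0) = 0
w3 = AND(w2, x3) = AND(0, 1) = 0
w4 = NOR(x4, w3) = NOR(0, 0) = 1
w5 = AND(w1, w2) = AND(1, 0) = 0
w6 = OR(x7, w5) = OR(1, 0) = 1
w7 = AND(w4, w6) = AND(1, 1) = 1
w8 = NOT(w6) = NOT 1 = 0
w9 = XOR(w8, w7) = XOR(0, 1) = 1
So w8 = 0 and w9 = 1.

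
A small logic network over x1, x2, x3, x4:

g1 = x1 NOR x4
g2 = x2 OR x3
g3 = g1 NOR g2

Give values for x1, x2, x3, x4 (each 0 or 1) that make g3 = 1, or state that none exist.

Check with x1=1 x2=0 x3=0 x4=1:
g1 = x1 NOR x4 = 1 NOR 1 = 0
g2 = x2 OR x3 = 0 OR 0 = 0
g3 = g1 NOR g2 = 0 NOR 0 = 1
So g3 = 1 as required.

x1=1 x2=0 x3=0 x4=1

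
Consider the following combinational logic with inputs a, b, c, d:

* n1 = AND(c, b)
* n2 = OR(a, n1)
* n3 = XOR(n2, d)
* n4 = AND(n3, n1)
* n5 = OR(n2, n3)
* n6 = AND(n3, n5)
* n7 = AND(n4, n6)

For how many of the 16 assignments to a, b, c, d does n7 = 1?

2

n7 = AND(n4, n6) must be 1, so both n4 = 1 and n6 = 1.
Satisfying assignments:
  a=0, b=1, c=1, d=0
  a=1, b=1, c=1, d=0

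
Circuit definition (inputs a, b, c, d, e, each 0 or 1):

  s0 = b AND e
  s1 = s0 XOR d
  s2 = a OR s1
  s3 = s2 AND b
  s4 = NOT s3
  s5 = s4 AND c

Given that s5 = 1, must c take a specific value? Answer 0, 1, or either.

1

s5 = s4 AND c must be 1, so both s4 = 1 and c = 1.
Every assignment with s5 = 1 has c = 1; there are 10 such assignment(s).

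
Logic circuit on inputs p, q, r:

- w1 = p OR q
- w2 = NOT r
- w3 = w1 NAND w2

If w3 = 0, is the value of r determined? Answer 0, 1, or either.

0

w3 = w1 NAND w2 must be 0, so both w1 = 1 and w2 = 1.
w1 = p OR q must be 1, so at least one of p, q is 1.
w2 = NOT r must be 1, so r = 0.
Every assignment with w3 = 0 has r = 0; there are 3 such assignment(s).
  p=0, q=1, r=0
  p=1, q=0, r=0
  p=1, q=1, r=0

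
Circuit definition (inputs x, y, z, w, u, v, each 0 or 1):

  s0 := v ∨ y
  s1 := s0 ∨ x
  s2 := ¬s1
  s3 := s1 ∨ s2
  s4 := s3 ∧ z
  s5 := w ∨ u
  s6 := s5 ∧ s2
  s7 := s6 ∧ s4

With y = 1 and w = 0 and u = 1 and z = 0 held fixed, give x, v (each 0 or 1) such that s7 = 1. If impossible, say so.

With y = 1 and w = 0 and u = 1 and z = 0 fixed, none of the 4 settings of x, v give s7 = 1.
For example, with x=0, v=1:
s0 = v ∨ y = 1 ∨ 1 = 1
s1 = s0 ∨ x = 1 ∨ 0 = 1
s2 = ¬s1 = ¬1 = 0
s3 = s1 ∨ s2 = 1 ∨ 0 = 1
s4 = s3 ∧ z = 1 ∧ 0 = 0
s5 = w ∨ u = 0 ∨ 1 = 1
s6 = s5 ∧ s2 = 1 ∧ 0 = 0
s7 = s6 ∧ s4 = 0 ∧ 0 = 0
giving s7 = 0 ≠ 1.

no solution exists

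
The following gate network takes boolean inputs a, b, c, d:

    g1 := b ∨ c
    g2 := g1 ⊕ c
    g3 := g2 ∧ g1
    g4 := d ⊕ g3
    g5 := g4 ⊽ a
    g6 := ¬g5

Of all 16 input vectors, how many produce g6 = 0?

4

g6 = ¬g5 must be 0, so g5 = 1.
Enumerating the 16 input combinations, 4 give g6 = 0 and 12 give g6 = 1.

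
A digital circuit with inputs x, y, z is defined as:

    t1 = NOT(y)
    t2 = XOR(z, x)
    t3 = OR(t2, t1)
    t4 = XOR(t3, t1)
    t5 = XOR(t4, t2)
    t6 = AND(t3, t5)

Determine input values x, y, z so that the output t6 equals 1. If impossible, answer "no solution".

t6 = AND(t3, t5) must be 1, so both t3 = 1 and t5 = 1.
t3 = OR(t2, t1) must be 1, so at least one of t2, t1 is 1.
Check with x=1 y=0 z=0:
t1 = NOT(y) = NOT 0 = 1
t2 = XOR(z, x) = XOR(0, 1) = 1
t3 = OR(t2, t1) = OR(1, 1) = 1
t4 = XOR(t3, t1) = XOR(1, 1) = 0
t5 = XOR(t4, t2) = XOR(0, 1) = 1
t6 = AND(t3, t5) = AND(1, 1) = 1
So t6 = 1 as required.

x=1 y=0 z=0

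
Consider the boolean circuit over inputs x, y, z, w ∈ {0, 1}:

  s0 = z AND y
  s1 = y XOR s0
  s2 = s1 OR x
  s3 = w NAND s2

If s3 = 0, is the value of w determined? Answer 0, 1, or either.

1

s3 = w NAND s2 must be 0, so both w = 1 and s2 = 1.
s2 = s1 OR x must be 1, so at least one of s1, x is 1.
Every assignment with s3 = 0 has w = 1; there are 5 such assignment(s).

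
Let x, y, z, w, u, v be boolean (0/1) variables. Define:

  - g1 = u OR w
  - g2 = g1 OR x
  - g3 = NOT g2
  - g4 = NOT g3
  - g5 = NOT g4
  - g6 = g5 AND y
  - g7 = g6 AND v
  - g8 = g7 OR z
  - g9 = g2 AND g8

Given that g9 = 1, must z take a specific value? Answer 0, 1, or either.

g9 = g2 AND g8 must be 1, so both g2 = 1 and g8 = 1.
Every assignment with g9 = 1 has z = 1; there are 28 such assignment(s).

1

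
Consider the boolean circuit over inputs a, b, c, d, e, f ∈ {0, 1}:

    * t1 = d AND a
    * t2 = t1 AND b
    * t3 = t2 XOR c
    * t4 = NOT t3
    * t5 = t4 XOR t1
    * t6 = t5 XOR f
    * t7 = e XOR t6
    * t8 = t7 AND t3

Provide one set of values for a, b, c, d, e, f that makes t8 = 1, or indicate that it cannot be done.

Check with a=1, b=0, c=1, d=1, e=1, f=1:
t1 = d AND a = 1 AND 1 = 1
t2 = t1 AND b = 1 AND 0 = 0
t3 = t2 XOR c = 0 XOR 1 = 1
t4 = NOT t3 = NOT 1 = 0
t5 = t4 XOR t1 = 0 XOR 1 = 1
t6 = t5 XOR f = 1 XOR 1 = 0
t7 = e XOR t6 = 1 XOR 0 = 1
t8 = t7 AND t3 = 1 AND 1 = 1
So t8 = 1 as required.

a=1, b=0, c=1, d=1, e=1, f=1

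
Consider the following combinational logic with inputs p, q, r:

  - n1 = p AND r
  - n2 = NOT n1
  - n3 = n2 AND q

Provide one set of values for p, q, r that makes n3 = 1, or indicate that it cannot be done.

Check with p=0 q=1 r=1:
n1 = p AND r = 0 AND 1 = 0
n2 = NOT n1 = NOT 0 = 1
n3 = n2 AND q = 1 AND 1 = 1
So n3 = 1 as required.

p=0 q=1 r=1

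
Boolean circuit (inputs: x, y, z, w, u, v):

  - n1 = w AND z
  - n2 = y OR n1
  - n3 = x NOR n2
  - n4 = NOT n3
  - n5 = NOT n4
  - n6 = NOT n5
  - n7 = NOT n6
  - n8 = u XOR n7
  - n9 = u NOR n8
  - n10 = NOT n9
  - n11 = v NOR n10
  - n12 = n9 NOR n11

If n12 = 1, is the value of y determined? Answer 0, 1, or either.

either

Both values of y occur among assignments with n12 = 1:
  y=0: x=0, y=0, z=0, w=0, u=0, v=0
  y=1: x=0, y=1, z=0, w=0, u=1, v=0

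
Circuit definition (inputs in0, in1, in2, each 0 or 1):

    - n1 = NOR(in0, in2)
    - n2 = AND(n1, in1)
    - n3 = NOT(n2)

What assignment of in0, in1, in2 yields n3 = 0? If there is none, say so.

n3 = NOT(n2) must be 0, so n2 = 1.
Check with in0=0, in1=1, in2=0:
n1 = NOR(in0, in2) = NOR(0, 0) = 1
n2 = AND(n1, in1) = AND(1, 1) = 1
n3 = NOT(n2) = NOT 1 = 0
So n3 = 0 as required.

in0=0, in1=1, in2=0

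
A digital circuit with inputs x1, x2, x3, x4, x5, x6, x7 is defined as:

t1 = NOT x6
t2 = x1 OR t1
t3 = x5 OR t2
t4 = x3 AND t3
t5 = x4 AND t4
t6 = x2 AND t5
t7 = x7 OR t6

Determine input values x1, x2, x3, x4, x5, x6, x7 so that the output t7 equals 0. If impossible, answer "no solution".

t7 = x7 OR t6 must be 0, so both x7 = 0 and t6 = 0.
t6 = x2 AND t5 must be 0, so at least one of x2, t5 is 0.
Check with x1=1, x2=0, x3=0, x4=1, x5=0, x6=0, x7=0:
t1 = NOT x6 = NOT 0 = 1
t2 = x1 OR t1 = 1 OR 1 = 1
t3 = x5 OR t2 = 0 OR 1 = 1
t4 = x3 AND t3 = 0 AND 1 = 0
t5 = x4 AND t4 = 1 AND 0 = 0
t6 = x2 AND t5 = 0 AND 0 = 0
t7 = x7 OR t6 = 0 OR 0 = 0
So t7 = 0 as required.

x1=1, x2=0, x3=0, x4=1, x5=0, x6=0, x7=0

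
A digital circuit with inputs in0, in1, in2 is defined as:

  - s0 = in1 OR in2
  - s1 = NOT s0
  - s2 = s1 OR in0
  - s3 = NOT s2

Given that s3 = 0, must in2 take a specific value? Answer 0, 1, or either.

Both values of in2 occur among assignments with s3 = 0:
  in2=0: in0=0, in1=0, in2=0
  in2=1: in0=1, in1=0, in2=1

either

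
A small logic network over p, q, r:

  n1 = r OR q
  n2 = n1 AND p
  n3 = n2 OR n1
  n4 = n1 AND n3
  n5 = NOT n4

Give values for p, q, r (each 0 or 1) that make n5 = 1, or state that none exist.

p=1, q=0, r=0

n5 = NOT n4 must be 1, so n4 = 0.
n4 = n1 AND n3 must be 0, so at least one of n1, n3 is 0.
Check with p=1, q=0, r=0:
n1 = r OR q = 0 OR 0 = 0
n2 = n1 AND p = 0 AND 1 = 0
n3 = n2 OR n1 = 0 OR 0 = 0
n4 = n1 AND n3 = 0 AND 0 = 0
n5 = NOT n4 = NOT 0 = 1
So n5 = 1 as required.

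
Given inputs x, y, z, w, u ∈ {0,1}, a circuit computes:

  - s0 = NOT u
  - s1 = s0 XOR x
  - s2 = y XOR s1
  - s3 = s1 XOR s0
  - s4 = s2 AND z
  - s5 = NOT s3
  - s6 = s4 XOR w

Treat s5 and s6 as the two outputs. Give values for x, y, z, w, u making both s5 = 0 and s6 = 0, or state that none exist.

x=1 y=0 z=1 w=0 u=0

Check with x=1 y=0 z=1 w=0 u=0:
s0 = NOT u = NOT 0 = 1
s1 = s0 XOR x = 1 XOR 1 = 0
s2 = y XOR s1 = 0 XOR 0 = 0
s3 = s1 XOR s0 = 0 XOR 1 = 1
s4 = s2 AND z = 0 AND 1 = 0
s5 = NOT s3 = NOT 1 = 0
s6 = s4 XOR w = 0 XOR 0 = 0
So s5 = 0 and s6 = 0.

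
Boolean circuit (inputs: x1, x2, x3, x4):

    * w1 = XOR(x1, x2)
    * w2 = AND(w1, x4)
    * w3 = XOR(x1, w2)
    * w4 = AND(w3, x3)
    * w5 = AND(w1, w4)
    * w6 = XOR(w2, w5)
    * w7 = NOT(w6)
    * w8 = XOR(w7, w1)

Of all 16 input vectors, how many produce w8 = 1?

12

w8 = XOR(w7, w1) must be 1, so w7 and w1 differ.
Enumerating the 16 input combinations, 12 give w8 = 1 and 4 give w8 = 0.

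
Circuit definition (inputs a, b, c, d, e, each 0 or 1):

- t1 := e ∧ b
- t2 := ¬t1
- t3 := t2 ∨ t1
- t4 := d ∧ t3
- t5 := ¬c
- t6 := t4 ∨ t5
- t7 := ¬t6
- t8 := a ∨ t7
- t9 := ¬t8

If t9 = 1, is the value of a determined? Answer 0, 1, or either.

t9 = ¬t8 must be 1, so t8 = 0.
Every assignment with t9 = 1 has a = 0; there are 12 such assignment(s).

0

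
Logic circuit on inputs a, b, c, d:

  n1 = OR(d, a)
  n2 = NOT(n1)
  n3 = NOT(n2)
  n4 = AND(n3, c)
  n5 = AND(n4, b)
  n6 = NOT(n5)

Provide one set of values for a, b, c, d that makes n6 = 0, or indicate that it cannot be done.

n6 = NOT(n5) must be 0, so n5 = 1.
n5 = AND(n4, b) must be 1, so both n4 = 1 and b = 1.
Check with a=1, b=1, c=1, d=0:
n1 = OR(d, a) = OR(0, 1) = 1
n2 = NOT(n1) = NOT 1 = 0
n3 = NOT(n2) = NOT 0 = 1
n4 = AND(n3, c) = AND(1, 1) = 1
n5 = AND(n4, b) = AND(1, 1) = 1
n6 = NOT(n5) = NOT 1 = 0
So n6 = 0 as required.

a=1, b=1, c=1, d=0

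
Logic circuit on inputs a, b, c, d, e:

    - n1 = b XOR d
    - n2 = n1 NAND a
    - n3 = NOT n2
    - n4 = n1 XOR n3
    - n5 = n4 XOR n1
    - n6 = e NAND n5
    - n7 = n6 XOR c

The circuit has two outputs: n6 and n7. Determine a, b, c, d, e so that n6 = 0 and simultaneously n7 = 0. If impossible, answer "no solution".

a=1, b=0, c=0, d=1, e=1

Check with a=1, b=0, c=0, d=1, e=1:
n1 = b XOR d = 0 XOR 1 = 1
n2 = n1 NAND a = 1 NAND 1 = 0
n3 = NOT n2 = NOT 0 = 1
n4 = n1 XOR n3 = 1 XOR 1 = 0
n5 = n4 XOR n1 = 0 XOR 1 = 1
n6 = e NAND n5 = 1 NAND 1 = 0
n7 = n6 XOR c = 0 XOR 0 = 0
So n6 = 0 and n7 = 0.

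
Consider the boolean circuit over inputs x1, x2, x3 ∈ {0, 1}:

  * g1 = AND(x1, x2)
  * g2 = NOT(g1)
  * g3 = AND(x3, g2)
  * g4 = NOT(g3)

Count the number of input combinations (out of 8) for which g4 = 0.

3

g4 = NOT(g3) must be 0, so g3 = 1.
g3 = AND(x3, g2) must be 1, so both x3 = 1 and g2 = 1.
g2 = NOT(g1) must be 1, so g1 = 0.
Enumerating the 8 input combinations, 3 give g4 = 0 and 5 give g4 = 1.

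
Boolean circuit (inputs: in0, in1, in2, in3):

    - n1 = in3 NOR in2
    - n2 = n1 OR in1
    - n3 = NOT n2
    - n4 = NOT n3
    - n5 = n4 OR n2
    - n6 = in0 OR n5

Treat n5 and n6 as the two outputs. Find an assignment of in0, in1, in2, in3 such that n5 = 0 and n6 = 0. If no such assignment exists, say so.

in0=0, in1=0, in2=1, in3=0

Check with in0=0, in1=0, in2=1, in3=0:
n1 = in3 NOR in2 = 0 NOR 1 = 0
n2 = n1 OR in1 = 0 OR 0 = 0
n3 = NOT n2 = NOT 0 = 1
n4 = NOT n3 = NOT 1 = 0
n5 = n4 OR n2 = 0 OR 0 = 0
n6 = in0 OR n5 = 0 OR 0 = 0
So n5 = 0 and n6 = 0.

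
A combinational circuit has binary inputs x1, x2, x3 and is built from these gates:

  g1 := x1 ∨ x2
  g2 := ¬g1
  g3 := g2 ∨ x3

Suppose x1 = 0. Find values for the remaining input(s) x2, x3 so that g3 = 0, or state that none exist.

Check with x1 = 0 and x2=1, x3=0:
g1 = x1 ∨ x2 = 0 ∨ 1 = 1
g2 = ¬g1 = ¬1 = 0
g3 = g2 ∨ x3 = 0 ∨ 0 = 0
So g3 = 0.

x2=1, x3=0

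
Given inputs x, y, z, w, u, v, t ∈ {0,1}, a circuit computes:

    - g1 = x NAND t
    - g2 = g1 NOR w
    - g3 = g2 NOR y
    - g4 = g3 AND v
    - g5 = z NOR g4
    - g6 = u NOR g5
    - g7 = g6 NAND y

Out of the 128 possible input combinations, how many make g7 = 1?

112

g7 = g6 NAND y must be 1, so at least one of g6, y is 0.
Enumerating the 128 input combinations, 112 give g7 = 1 and 16 give g7 = 0.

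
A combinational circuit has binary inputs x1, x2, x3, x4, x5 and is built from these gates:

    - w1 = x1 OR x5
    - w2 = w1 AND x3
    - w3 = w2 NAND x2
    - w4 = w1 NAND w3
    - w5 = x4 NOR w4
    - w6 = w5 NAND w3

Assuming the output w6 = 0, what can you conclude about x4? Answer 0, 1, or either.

0

w6 = w5 NAND w3 must be 0, so both w5 = 1 and w3 = 1.
w5 = x4 NOR w4 must be 1, so both x4 = 0 and w4 = 0.
Every assignment with w6 = 0 has x4 = 0; there are 9 such assignment(s).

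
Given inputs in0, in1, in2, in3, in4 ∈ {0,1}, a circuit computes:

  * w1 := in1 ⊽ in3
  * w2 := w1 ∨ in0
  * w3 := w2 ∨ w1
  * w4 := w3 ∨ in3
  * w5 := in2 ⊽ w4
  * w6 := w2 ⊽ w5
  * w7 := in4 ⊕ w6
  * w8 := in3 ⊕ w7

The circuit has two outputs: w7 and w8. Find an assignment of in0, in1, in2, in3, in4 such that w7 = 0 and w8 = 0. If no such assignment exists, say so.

in0=1, in1=0, in2=1, in3=0, in4=0

Check with in0=1, in1=0, in2=1, in3=0, in4=0:
w1 = in1 ⊽ in3 = 0 ⊽ 0 = 1
w2 = w1 ∨ in0 = 1 ∨ 1 = 1
w3 = w2 ∨ w1 = 1 ∨ 1 = 1
w4 = w3 ∨ in3 = 1 ∨ 0 = 1
w5 = in2 ⊽ w4 = 1 ⊽ 1 = 0
w6 = w2 ⊽ w5 = 1 ⊽ 0 = 0
w7 = in4 ⊕ w6 = 0 ⊕ 0 = 0
w8 = in3 ⊕ w7 = 0 ⊕ 0 = 0
So w7 = 0 and w8 = 0.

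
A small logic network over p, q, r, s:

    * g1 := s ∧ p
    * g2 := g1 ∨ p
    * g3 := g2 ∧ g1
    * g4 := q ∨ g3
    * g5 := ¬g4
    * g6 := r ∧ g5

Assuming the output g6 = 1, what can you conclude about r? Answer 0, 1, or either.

g6 = r ∧ g5 must be 1, so both r = 1 and g5 = 1.
g5 = ¬g4 must be 1, so g4 = 0.
Every assignment with g6 = 1 has r = 1; there are 3 such assignment(s).
  p=0, q=0, r=1, s=0
  p=0, q=0, r=1, s=1
  p=1, q=0, r=1, s=0

1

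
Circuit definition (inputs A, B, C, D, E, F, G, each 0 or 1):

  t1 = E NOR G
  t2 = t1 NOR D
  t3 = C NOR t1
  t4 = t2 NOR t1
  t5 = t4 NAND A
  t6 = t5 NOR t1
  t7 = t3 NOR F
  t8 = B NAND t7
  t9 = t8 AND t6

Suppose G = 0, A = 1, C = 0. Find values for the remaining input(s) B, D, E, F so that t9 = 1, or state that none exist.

Check with G = 0, A = 1, C = 0 and B=0, D=1, E=1, F=1:
t1 = E NOR G = 1 NOR 0 = 0
t2 = t1 NOR D = 0 NOR 1 = 0
t3 = C NOR t1 = 0 NOR 0 = 1
t4 = t2 NOR t1 = 0 NOR 0 = 1
t5 = t4 NAND A = 1 NAND 1 = 0
t6 = t5 NOR t1 = 0 NOR 0 = 1
t7 = t3 NOR F = 1 NOR 1 = 0
t8 = B NAND t7 = 0 NAND 0 = 1
t9 = t8 AND t6 = 1 AND 1 = 1
So t9 = 1.

B=0, D=1, E=1, F=1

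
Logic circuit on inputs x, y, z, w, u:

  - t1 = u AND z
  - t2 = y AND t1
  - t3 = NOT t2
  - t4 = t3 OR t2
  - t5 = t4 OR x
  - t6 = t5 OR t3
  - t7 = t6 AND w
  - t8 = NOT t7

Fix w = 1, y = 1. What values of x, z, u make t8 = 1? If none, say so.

With w = 1, y = 1 fixed, none of the 8 settings of x, z, u give t8 = 1.
For example, with x=1, z=1, u=1:
t1 = u AND z = 1 AND 1 = 1
t2 = y AND t1 = 1 AND 1 = 1
t3 = NOT t2 = NOT 1 = 0
t4 = t3 OR t2 = 0 OR 1 = 1
t5 = t4 OR x = 1 OR 1 = 1
t6 = t5 OR t3 = 1 OR 0 = 1
t7 = t6 AND w = 1 AND 1 = 1
t8 = NOT t7 = NOT 1 = 0
giving t8 = 0 ≠ 1.

no solution exists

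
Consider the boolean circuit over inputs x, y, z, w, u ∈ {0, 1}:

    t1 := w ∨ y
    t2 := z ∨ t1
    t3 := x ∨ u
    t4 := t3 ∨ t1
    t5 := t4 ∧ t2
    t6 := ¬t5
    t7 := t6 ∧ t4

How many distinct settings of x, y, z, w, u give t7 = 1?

t7 = t6 ∧ t4 must be 1, so both t6 = 1 and t4 = 1.
t6 = ¬t5 must be 1, so t5 = 0.
t4 = t3 ∨ t1 must be 1, so at least one of t3, t1 is 1.
Satisfying assignments:
  x=0, y=0, z=0, w=0, u=1
  x=1, y=0, z=0, w=0, u=0
  x=1, y=0, z=0, w=0, u=1

3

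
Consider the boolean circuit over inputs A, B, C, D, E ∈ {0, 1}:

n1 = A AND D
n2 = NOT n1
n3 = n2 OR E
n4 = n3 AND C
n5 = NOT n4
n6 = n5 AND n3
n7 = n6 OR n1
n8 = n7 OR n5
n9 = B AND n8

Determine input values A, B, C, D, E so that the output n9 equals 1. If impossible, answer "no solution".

A=0, B=1, C=0, D=0, E=0

n9 = B AND n8 must be 1, so both B = 1 and n8 = 1.
n8 = n7 OR n5 must be 1, so at least one of n7, n5 is 1.
Check with A=0, B=1, C=0, D=0, E=0:
n1 = A AND D = 0 AND 0 = 0
n2 = NOT n1 = NOT 0 = 1
n3 = n2 OR E = 1 OR 0 = 1
n4 = n3 AND C = 1 AND 0 = 0
n5 = NOT n4 = NOT 0 = 1
n6 = n5 AND n3 = 1 AND 1 = 1
n7 = n6 OR n1 = 1 OR 0 = 1
n8 = n7 OR n5 = 1 OR 1 = 1
n9 = B AND n8 = 1 AND 1 = 1
So n9 = 1 as required.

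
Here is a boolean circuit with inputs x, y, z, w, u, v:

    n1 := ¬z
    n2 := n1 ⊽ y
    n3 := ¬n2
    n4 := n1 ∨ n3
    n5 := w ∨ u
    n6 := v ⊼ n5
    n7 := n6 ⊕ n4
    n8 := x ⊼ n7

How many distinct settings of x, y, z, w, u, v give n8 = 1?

n8 = x ⊼ n7 must be 1, so at least one of x, n7 is 0.
Enumerating the 64 input combinations, 50 give n8 = 1 and 14 give n8 = 0.

50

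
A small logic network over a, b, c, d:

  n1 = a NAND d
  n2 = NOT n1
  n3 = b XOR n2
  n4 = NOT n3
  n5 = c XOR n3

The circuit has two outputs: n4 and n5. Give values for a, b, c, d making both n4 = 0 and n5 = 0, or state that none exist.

Check with a=1, b=1, c=1, d=0:
n1 = a NAND d = 1 NAND 0 = 1
n2 = NOT n1 = NOT 1 = 0
n3 = b XOR n2 = 1 XOR 0 = 1
n4 = NOT n3 = NOT 1 = 0
n5 = c XOR n3 = 1 XOR 1 = 0
So n4 = 0 and n5 = 0.

a=1, b=1, c=1, d=0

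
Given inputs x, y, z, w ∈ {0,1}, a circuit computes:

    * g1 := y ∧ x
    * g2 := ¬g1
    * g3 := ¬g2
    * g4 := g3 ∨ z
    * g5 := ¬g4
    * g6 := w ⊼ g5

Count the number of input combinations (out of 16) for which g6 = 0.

3

g6 = w ⊼ g5 must be 0, so both w = 1 and g5 = 1.
g5 = ¬g4 must be 1, so g4 = 0.
g4 = g3 ∨ z must be 0, so both g3 = 0 and z = 0.
Satisfying assignments:
  x=0, y=0, z=0, w=1
  x=0, y=1, z=0, w=1
  x=1, y=0, z=0, w=1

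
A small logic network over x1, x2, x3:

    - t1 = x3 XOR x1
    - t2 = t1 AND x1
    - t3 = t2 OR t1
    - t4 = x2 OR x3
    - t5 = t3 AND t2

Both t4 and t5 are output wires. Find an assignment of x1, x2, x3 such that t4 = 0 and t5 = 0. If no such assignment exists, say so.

x1=0, x2=0, x3=0

Check with x1=0, x2=0, x3=0:
t1 = x3 XOR x1 = 0 XOR 0 = 0
t2 = t1 AND x1 = 0 AND 0 = 0
t3 = t2 OR t1 = 0 OR 0 = 0
t4 = x2 OR x3 = 0 OR 0 = 0
t5 = t3 AND t2 = 0 AND 0 = 0
So t4 = 0 and t5 = 0.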